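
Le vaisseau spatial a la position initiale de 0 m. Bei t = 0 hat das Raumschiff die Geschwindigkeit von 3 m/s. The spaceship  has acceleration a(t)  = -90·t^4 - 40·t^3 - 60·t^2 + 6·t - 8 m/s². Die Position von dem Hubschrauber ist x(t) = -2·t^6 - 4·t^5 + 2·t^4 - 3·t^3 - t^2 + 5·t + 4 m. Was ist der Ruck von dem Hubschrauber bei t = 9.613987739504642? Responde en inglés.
We must differentiate our position equation x(t) = -2·t^6 - 4·t^5 + 2·t^4 - 3·t^3 - t^2 + 5·t + 4 3 times. Taking d/dt of x(t), we find v(t) = -12·t^5 - 20·t^4 + 8·t^3 - 9·t^2 - 2·t + 5. Differentiating velocity, we get acceleration: a(t) = -60·t^4 - 80·t^3 + 24·t^2 - 18·t - 2. Taking d/dt of a(t), we find j(t) = -240·t^3 - 240·t^2 + 48·t - 18. From the given jerk equation j(t) = -240·t^3 - 240·t^2 + 48·t - 18, we substitute t = 9.613987739504642 to get j = -235005.583339188.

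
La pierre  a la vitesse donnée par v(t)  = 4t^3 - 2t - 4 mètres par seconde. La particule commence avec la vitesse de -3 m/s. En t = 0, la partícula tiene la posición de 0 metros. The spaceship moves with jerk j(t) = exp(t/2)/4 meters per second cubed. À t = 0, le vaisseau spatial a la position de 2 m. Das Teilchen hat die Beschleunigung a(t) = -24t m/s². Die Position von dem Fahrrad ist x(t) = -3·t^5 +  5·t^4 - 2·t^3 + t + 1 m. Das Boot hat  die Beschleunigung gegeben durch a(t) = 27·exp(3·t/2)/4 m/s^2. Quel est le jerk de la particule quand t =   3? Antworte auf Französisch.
Nous devons dériver notre équation de l'accélération a(t) = -24·t 1 fois. La dérivée de l'accélération donne le jerk: j(t) = -24. De l'équation du jerk j(t) = -24, nous substituons t = 3 pour obtenir j = -24.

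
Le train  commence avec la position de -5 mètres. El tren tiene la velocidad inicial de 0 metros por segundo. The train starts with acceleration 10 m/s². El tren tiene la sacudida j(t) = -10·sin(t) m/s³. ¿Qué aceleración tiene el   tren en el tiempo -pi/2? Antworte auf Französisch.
Pour résoudre ceci, nous devons prendre 1 intégrale de notre équation du jerk j(t) = -10·sin(t). En prenant ∫j(t)dt et en appliquant a(0) = 10, nous trouvons a(t) = 10·cos(t). Nous avons l'accélération a(t) = 10·cos(t). En substituant t = -pi/2: a(-pi/2) = 0.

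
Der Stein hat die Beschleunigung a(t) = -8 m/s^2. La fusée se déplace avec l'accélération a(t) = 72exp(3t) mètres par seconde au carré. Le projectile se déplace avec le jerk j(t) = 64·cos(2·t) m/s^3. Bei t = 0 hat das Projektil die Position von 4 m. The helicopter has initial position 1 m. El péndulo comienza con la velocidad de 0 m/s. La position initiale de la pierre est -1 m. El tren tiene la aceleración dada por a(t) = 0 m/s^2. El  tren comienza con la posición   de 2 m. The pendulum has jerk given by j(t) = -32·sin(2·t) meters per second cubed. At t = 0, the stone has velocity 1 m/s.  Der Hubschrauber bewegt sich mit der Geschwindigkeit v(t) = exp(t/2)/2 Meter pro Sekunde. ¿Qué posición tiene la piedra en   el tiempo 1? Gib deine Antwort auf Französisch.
Pour résoudre ceci, nous devons prendre 2 intégrales de notre équation de l'accélération a(t) = -8. En intégrant l'accélération et en utilisant la condition initiale v(0) = 1, nous obtenons v(t) = 1 - 8·t. En intégrant la vitesse et en utilisant la condition initiale x(0) = -1, nous obtenons x(t) = -4·t^2 + t - 1. En utilisant x(t) = -4·t^2 + t - 1 et en substituant t = 1, nous trouvons x = -4.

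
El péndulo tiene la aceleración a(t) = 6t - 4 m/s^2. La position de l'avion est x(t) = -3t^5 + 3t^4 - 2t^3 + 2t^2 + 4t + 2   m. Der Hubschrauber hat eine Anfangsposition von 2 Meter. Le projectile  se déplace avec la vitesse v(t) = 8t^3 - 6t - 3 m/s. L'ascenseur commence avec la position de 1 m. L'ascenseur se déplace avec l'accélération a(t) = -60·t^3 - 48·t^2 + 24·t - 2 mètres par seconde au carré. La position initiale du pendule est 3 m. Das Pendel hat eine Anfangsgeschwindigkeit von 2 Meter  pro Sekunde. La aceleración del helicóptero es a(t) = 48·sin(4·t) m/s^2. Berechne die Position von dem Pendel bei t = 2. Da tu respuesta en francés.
Pour résoudre ceci, nous devons prendre 2 primitives de notre équation de l'accélération a(t) = 6·t - 4. En prenant ∫a(t)dt et en appliquant v(0) = 2, nous trouvons v(t) = 3·t^2 - 4·t + 2. L'intégrale de la vitesse, avec x(0) = 3, donne la position: x(t) = t^3 - 2·t^2 + 2·t + 3. De l'équation de la position x(t) = t^3 - 2·t^2 + 2·t + 3, nous substituons t = 2 pour obtenir x = 7.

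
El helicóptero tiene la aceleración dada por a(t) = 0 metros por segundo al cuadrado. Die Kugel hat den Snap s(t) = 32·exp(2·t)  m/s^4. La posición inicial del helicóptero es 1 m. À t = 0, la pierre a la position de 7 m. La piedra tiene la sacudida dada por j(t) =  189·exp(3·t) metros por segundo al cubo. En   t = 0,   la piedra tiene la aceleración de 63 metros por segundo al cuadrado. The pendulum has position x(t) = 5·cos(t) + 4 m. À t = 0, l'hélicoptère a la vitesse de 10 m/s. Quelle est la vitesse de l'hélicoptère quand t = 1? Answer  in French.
Pour résoudre ceci, nous devons prendre 1 primitive de notre équation de l'accélération a(t) = 0. L'intégrale de l'accélération, avec v(0) = 10, donne la vitesse: v(t) = 10. Nous avons la vitesse v(t) = 10. En substituant t = 1: v(1) = 10.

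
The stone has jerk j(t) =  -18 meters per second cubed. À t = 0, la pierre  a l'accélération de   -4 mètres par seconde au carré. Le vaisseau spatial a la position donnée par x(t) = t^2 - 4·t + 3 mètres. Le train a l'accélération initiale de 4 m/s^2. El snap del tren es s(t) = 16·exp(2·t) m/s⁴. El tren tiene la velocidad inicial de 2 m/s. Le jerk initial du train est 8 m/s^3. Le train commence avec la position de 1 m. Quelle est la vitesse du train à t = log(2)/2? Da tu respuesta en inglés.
To solve this, we need to take 3 integrals of our snap equation s(t) = 16·exp(2·t). Finding the antiderivative of s(t) and using j(0) = 8: j(t) = 8·exp(2·t). Taking ∫j(t)dt and applying a(0) = 4, we find a(t) = 4·exp(2·t). The integral of acceleration, with v(0) = 2, gives velocity: v(t) = 2·exp(2·t). We have velocity v(t) = 2·exp(2·t). Substituting t = log(2)/2: v(log(2)/2) = 4.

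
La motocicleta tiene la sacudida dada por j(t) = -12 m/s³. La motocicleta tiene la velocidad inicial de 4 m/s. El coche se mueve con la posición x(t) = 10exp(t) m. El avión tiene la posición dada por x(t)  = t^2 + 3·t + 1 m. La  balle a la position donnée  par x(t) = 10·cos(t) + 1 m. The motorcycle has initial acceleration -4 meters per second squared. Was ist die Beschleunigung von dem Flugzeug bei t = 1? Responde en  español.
Debemos derivar nuestra ecuación de la posición x(t) = t^2 + 3·t + 1 2 veces. La derivada de la posición da la velocidad: v(t) = 2·t + 3. Tomando d/dt de v(t), encontramos a(t) = 2. De la ecuación de la aceleración a(t) = 2, sustituimos t = 1 para obtener a = 2.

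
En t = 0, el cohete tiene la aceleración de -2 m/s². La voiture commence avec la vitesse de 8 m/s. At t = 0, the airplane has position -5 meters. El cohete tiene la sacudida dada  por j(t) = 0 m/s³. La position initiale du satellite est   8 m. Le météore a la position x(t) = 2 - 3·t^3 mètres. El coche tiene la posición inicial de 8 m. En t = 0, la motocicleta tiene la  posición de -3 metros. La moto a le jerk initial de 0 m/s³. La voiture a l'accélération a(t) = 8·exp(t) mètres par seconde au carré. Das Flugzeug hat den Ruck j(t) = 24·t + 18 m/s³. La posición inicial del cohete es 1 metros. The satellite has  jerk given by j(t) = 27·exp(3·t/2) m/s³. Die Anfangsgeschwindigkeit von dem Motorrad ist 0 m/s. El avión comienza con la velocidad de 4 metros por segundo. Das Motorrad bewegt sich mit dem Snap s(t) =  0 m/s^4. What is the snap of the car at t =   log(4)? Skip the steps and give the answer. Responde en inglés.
The snap at t = log(4) is s = 32.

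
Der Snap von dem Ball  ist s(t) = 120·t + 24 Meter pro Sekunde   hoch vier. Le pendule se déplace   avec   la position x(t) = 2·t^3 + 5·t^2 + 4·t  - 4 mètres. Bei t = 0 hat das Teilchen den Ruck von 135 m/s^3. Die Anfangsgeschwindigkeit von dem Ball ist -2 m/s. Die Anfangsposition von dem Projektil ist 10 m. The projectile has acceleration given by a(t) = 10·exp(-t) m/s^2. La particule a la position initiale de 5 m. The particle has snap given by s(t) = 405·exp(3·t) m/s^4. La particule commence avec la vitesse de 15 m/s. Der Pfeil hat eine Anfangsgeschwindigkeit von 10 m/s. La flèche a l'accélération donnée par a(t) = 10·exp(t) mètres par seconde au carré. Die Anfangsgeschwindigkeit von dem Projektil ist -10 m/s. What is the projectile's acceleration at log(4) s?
We have acceleration a(t) = 10·exp(-t). Substituting t = log(4): a(log(4)) = 5/2.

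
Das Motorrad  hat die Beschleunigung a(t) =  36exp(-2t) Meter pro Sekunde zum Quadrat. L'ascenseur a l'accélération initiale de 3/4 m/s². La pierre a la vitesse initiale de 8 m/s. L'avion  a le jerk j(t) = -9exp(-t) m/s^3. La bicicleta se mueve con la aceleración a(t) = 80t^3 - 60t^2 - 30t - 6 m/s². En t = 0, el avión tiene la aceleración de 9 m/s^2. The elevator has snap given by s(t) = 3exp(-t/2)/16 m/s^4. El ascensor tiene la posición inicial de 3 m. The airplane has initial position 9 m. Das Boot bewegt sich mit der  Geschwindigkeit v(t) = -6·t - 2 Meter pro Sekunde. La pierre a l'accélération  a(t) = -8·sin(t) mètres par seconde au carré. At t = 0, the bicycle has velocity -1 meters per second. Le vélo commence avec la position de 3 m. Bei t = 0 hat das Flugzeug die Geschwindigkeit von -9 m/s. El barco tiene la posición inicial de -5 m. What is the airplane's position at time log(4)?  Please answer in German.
Wir müssen die Stammfunktion unserer Gleichung für den Ruck j(t) = -9·exp(-t) 3-mal finden. Mit ∫j(t)dt und Anwendung von a(0) = 9, finden wir a(t) = 9·exp(-t). Durch Integration von der Beschleunigung und Verwendung der Anfangsbedingung v(0) = -9, erhalten wir v(t) = -9·exp(-t). Durch Integration von der Geschwindigkeit und Verwendung der Anfangsbedingung x(0) = 9, erhalten wir x(t) = 9·exp(-t). Wir haben die Position x(t) = 9·exp(-t). Durch Einsetzen von t = log(4): x(log(4)) = 9/4.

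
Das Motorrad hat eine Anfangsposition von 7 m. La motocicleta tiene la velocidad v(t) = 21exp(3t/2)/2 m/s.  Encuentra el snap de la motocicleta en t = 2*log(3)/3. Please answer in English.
To solve this, we need to take 3 derivatives of our velocity equation v(t) = 21·exp(3·t/2)/2. The derivative of velocity gives acceleration: a(t) = 63·exp(3·t/2)/4. Differentiating acceleration, we get jerk: j(t) = 189·exp(3·t/2)/8. Taking d/dt of j(t), we find s(t) = 567·exp(3·t/2)/16. Using s(t) = 567·exp(3·t/2)/16 and substituting t = 2*log(3)/3, we find s = 1701/16.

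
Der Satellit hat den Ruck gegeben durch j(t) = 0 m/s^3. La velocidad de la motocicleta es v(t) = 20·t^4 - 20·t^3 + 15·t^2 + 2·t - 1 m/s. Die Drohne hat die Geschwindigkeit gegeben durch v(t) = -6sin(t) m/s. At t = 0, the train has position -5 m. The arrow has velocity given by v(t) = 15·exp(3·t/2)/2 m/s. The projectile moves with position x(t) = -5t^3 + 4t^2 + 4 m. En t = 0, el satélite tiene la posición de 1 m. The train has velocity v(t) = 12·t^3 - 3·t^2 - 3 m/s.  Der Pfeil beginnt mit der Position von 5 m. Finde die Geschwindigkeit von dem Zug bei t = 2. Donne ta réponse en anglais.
Using v(t) = 12·t^3 - 3·t^2 - 3 and substituting t = 2, we find v = 81.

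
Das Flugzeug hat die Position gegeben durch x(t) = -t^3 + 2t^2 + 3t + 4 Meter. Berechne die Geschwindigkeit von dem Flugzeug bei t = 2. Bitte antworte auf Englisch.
Starting from position x(t) = -t^3 + 2·t^2 + 3·t + 4, we take 1 derivative. Differentiating position, we get velocity: v(t) = -3·t^2 + 4·t + 3. We have velocity v(t) = -3·t^2 + 4·t + 3. Substituting t = 2: v(2) = -1.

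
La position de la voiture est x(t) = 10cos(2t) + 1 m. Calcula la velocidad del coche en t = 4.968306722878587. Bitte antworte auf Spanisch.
Partiendo de la posición x(t) = 10·cos(2·t) + 1, tomamos 1 derivada. Derivando la posición, obtenemos la velocidad: v(t) = -20·sin(2·t). Tenemos la velocidad v(t) = -20·sin(2·t). Sustituyendo t = 4.968306722878587: v(4.968306722878587) = 9.79556666179604.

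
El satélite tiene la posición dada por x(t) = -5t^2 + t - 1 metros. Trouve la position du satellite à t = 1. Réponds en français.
En utilisant x(t) = -5·t^2 + t - 1 et en substituant t = 1, nous trouvons x = -5.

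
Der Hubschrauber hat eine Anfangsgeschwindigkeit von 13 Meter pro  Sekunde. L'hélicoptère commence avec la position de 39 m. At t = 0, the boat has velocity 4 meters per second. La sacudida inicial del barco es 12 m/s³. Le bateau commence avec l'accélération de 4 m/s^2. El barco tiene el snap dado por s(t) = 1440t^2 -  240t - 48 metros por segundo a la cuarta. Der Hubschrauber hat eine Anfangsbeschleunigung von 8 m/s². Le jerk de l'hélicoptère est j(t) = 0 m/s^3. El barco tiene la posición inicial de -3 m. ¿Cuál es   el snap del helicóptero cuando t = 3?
Debemos derivar nuestra ecuación de la sacudida j(t) = 0 1 vez. Tomando d/dt de j(t), encontramos s(t) = 0. Usando s(t) = 0 y sustituyendo t = 3, encontramos s = 0.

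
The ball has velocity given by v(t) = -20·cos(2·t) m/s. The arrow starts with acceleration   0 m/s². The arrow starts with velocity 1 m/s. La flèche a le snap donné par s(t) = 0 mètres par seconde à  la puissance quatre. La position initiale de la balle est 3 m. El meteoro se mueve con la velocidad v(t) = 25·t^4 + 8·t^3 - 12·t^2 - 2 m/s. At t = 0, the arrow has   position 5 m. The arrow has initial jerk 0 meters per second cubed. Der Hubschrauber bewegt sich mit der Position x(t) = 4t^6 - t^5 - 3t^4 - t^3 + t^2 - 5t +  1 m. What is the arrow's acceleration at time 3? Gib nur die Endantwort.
The acceleration at t = 3 is a = 0.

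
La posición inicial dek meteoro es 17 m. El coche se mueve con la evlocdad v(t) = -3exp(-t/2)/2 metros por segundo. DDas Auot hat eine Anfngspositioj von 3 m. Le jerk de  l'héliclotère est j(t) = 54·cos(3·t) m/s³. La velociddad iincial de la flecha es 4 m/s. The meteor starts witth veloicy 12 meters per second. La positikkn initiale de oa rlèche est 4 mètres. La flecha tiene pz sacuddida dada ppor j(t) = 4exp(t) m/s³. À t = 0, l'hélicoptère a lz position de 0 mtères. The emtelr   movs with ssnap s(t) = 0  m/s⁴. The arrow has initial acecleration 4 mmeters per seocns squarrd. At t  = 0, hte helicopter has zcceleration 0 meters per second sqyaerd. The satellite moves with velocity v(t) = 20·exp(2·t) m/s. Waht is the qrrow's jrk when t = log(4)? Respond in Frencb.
Nous avons le jerk j(t) = 4·exp(t). En substituant t = log(4): j(log(4)) = 16.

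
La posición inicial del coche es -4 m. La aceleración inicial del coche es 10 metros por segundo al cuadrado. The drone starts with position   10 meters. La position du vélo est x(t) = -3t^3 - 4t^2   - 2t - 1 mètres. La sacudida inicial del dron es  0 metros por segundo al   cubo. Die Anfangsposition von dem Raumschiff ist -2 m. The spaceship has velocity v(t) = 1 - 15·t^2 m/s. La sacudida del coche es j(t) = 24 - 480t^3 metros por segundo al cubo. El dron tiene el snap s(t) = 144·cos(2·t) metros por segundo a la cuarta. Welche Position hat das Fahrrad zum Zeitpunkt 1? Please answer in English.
From the given position equation x(t) = -3·t^3 - 4·t^2 - 2·t - 1, we substitute t = 1 to get x = -10.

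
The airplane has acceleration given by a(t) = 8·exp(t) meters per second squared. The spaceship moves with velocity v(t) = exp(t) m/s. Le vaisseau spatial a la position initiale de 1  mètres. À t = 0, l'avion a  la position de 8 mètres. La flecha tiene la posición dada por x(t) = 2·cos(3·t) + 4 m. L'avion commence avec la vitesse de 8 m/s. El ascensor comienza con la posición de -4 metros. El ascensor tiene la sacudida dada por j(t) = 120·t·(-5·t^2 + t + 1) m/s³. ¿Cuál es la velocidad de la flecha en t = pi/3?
Debemos derivar nuestra ecuación de la posición x(t) = 2·cos(3·t) + 4 1 vez. Derivando la posición, obtenemos la velocidad: v(t) = -6·sin(3·t). Usando v(t) = -6·sin(3·t) y sustituyendo t = pi/3, encontramos v = 0.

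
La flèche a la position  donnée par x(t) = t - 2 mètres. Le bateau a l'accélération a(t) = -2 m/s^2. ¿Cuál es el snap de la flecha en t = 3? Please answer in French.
En partant de la position x(t) = t - 2, nous prenons 4 dérivées. En prenant d/dt de x(t), nous trouvons v(t) = 1. En prenant d/dt de v(t), nous trouvons a(t) = 0. En prenant d/dt de a(t), nous trouvons j(t) = 0. La dérivée du jerk donne le snap: s(t) = 0. En utilisant s(t) = 0 et en substituant t = 3, nous trouvons s = 0.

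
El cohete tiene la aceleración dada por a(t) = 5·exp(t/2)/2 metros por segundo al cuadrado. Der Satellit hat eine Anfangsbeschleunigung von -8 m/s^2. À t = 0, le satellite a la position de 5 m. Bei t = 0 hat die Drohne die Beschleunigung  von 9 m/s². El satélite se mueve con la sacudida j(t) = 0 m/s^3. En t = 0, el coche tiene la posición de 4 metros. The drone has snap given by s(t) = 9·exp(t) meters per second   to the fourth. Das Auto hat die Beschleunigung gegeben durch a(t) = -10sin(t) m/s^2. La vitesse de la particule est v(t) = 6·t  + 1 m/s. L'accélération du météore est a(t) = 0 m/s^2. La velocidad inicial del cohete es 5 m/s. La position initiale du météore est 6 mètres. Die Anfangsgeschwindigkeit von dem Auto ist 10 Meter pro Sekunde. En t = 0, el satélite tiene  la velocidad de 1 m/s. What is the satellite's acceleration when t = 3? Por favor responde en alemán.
Um dies zu lösen, müssen wir 1 Stammfunktion unserer Gleichung für den Ruck j(t) = 0 finden. Das Integral von dem Ruck ist die Beschleunigung. Mit a(0) = -8 erhalten wir a(t) = -8. Mit a(t) = -8 und Einsetzen von t = 3, finden wir a = -8.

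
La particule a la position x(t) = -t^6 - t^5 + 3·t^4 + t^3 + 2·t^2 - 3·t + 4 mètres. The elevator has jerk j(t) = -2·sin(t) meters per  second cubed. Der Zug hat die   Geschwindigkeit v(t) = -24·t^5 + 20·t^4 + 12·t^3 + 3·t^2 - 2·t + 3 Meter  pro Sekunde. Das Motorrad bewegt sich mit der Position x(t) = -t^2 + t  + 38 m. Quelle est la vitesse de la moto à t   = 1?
Nous devons dériver notre équation de la position x(t) = -t^2 + t + 38 1 fois. La dérivée de la position donne la vitesse: v(t) = 1 - 2·t. De l'équation de la vitesse v(t) = 1 - 2·t, nous substituons t = 1 pour obtenir v = -1.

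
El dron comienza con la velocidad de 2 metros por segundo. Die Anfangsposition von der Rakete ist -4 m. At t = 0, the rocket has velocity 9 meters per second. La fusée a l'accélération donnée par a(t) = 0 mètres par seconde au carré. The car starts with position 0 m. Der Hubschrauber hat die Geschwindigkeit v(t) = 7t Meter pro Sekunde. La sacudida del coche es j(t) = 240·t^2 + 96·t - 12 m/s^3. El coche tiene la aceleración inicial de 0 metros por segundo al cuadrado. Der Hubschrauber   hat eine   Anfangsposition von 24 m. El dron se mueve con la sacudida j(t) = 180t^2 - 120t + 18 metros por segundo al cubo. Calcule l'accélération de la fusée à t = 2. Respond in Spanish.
Usando a(t) = 0 y sustituyendo t = 2, encontramos a = 0.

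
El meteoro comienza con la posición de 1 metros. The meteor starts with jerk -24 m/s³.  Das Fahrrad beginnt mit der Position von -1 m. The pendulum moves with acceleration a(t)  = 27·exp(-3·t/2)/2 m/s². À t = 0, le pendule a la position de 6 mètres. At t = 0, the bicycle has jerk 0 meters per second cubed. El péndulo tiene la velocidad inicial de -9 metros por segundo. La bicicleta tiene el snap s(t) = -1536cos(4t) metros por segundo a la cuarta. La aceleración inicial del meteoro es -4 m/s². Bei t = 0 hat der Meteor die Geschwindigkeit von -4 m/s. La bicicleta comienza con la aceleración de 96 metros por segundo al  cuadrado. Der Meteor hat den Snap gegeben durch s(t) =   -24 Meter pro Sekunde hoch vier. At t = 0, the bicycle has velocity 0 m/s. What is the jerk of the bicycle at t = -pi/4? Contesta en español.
Debemos encontrar la integral de nuestra ecuación del snap s(t) = -1536·cos(4·t) 1 vez. Integrando el snap y usando la condición inicial j(0) = 0, obtenemos j(t) = -384·sin(4·t). Usando j(t) = -384·sin(4·t) y sustituyendo t = -pi/4, encontramos j = 0.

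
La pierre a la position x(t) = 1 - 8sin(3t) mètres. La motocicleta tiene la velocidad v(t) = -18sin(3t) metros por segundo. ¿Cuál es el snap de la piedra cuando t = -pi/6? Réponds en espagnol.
Debemos derivar nuestra ecuación de la posición x(t) = 1 - 8·sin(3·t) 4 veces. Derivando la posición, obtenemos la velocidad: v(t) = -24·cos(3·t). Tomando d/dt de v(t), encontramos a(t) = 72·sin(3·t). Derivando la aceleración, obtenemos la sacudida: j(t) = 216·cos(3·t). Derivando la sacudida, obtenemos el snap: s(t) = -648·sin(3·t). De la ecuación del snap s(t) = -648·sin(3·t), sustituimos t = -pi/6 para obtener s = 648.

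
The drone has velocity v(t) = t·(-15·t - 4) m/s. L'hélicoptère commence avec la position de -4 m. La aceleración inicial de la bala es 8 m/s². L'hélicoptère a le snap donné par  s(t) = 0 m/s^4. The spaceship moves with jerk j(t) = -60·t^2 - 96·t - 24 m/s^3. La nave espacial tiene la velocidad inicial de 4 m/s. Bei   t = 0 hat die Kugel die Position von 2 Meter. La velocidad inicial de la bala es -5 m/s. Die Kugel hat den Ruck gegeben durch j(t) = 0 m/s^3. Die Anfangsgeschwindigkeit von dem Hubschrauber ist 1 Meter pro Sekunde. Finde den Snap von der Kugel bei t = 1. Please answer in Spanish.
Debemos derivar nuestra ecuación de la sacudida j(t) = 0 1 vez. Tomando d/dt de j(t), encontramos s(t) = 0. Tenemos el snap s(t) = 0. Sustituyendo t = 1: s(1) = 0.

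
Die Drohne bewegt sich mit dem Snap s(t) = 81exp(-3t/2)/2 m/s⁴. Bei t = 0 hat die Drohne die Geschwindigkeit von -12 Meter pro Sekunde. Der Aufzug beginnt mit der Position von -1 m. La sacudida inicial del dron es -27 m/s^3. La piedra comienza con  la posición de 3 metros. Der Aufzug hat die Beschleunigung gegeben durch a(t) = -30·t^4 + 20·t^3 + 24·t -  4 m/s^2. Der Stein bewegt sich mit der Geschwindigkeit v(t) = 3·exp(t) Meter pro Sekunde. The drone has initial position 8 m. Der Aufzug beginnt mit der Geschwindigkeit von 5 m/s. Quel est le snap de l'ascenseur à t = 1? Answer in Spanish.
Debemos derivar nuestra ecuación de la aceleración a(t) = -30·t^4 + 20·t^3 + 24·t - 4 2 veces. La derivada de la aceleración da la sacudida: j(t) = -120·t^3 + 60·t^2 + 24. Tomando d/dt de j(t), encontramos s(t) = -360·t^2 + 120·t. Tenemos el snap s(t) = -360·t^2 + 120·t. Sustituyendo t = 1: s(1) = -240.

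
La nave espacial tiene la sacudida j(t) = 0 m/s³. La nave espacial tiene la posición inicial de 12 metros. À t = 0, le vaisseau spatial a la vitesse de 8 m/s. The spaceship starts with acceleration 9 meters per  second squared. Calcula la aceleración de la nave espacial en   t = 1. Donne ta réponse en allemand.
Wir müssen unsere Gleichung für den Ruck j(t) = 0 1-mal integrieren. Das Integral von dem Ruck ist die Beschleunigung. Mit a(0) = 9 erhalten wir a(t) = 9. Aus der Gleichung für die Beschleunigung a(t) = 9, setzen wir t = 1 ein und erhalten a = 9.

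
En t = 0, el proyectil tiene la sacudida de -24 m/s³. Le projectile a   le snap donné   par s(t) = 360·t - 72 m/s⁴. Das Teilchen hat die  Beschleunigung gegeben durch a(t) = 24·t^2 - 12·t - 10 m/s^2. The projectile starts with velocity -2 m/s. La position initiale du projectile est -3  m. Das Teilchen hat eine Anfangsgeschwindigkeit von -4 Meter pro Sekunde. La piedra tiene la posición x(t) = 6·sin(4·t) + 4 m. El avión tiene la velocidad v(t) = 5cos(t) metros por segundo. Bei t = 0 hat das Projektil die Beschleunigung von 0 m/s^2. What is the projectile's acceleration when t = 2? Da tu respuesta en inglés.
To solve this, we need to take 2 antiderivatives of our snap equation s(t) = 360·t - 72. Integrating snap and using the initial condition j(0) = -24, we get j(t) = 180·t^2 - 72·t - 24. The antiderivative of jerk is acceleration. Using a(0) = 0, we get a(t) = 12·t·(5·t^2 - 3·t - 2). We have acceleration a(t) = 12·t·(5·t^2 - 3·t - 2). Substituting t = 2: a(2) = 288.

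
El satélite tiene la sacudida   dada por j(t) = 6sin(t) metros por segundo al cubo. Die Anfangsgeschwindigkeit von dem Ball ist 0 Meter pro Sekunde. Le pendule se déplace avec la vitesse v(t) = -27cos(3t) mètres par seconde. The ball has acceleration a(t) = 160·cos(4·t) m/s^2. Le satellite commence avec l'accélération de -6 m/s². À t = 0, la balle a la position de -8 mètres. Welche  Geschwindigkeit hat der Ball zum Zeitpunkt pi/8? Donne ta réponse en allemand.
Um dies zu lösen, müssen wir 1 Integral unserer Gleichung für die Beschleunigung a(t) = 160·cos(4·t) finden. Die Stammfunktion von der Beschleunigung ist die Geschwindigkeit. Mit v(0) = 0 erhalten wir v(t) = 40·sin(4·t). Mit v(t) = 40·sin(4·t) und Einsetzen von t = pi/8, finden wir v = 40.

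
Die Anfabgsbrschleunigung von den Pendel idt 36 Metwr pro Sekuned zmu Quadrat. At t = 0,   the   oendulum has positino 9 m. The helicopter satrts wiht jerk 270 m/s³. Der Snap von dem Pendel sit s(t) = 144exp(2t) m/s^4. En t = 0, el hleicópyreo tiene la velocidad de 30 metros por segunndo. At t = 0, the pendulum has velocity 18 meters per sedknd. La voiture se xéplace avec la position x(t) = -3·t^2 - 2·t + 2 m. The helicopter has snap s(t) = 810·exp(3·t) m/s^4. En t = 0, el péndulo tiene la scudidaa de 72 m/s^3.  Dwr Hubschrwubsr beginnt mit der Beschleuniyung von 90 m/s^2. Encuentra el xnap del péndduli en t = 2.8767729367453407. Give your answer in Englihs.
We have snap s(t) = 144·exp(2·t). Substituting t = 2.8767729367453407: s(2.8767729367453407) = 45404.1674135493.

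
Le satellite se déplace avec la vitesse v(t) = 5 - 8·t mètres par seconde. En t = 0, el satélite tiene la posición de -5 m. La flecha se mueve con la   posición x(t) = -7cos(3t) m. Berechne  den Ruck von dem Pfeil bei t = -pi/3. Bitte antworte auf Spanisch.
Para resolver esto, necesitamos tomar 3 derivadas de nuestra ecuación de la posición x(t) = -7·cos(3·t). Tomando d/dt de x(t), encontramos v(t) = 21·sin(3·t). Derivando la velocidad, obtenemos la aceleración: a(t) = 63·cos(3·t). Derivando la aceleración, obtenemos la sacudida: j(t) = -189·sin(3·t). De la ecuación de la sacudida j(t) = -189·sin(3·t), sustituimos t = -pi/3 para obtener j = 0.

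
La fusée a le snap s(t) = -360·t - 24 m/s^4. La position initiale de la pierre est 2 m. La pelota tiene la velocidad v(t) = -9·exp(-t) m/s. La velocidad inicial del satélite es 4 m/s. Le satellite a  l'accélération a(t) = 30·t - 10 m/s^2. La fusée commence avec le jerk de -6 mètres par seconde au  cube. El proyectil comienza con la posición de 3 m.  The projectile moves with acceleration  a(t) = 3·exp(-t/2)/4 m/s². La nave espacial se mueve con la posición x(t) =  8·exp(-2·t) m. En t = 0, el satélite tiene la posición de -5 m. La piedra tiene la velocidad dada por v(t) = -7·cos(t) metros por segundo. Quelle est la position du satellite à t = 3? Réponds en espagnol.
Debemos encontrar la antiderivada de nuestra ecuación de la aceleración a(t) = 30·t - 10 2 veces. Integrando la aceleración y usando la condición inicial v(0) = 4, obtenemos v(t) = 15·t^2 - 10·t + 4. La antiderivada de la velocidad, con x(0) = -5, da la posición: x(t) = 5·t^3 - 5·t^2 + 4·t - 5. Usando x(t) = 5·t^3 - 5·t^2 + 4·t - 5 y sustituyendo t = 3, encontramos x = 97.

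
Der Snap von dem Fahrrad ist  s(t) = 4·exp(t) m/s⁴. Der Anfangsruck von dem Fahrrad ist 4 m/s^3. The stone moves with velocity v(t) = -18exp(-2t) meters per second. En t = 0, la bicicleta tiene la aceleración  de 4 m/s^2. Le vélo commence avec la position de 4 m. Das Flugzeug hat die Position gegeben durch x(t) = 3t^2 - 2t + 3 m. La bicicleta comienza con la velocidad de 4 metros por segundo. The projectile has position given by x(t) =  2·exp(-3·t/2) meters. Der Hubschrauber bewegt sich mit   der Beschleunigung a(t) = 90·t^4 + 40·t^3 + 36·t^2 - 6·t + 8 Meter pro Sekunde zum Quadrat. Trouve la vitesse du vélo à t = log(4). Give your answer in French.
En partant du snap s(t) = 4·exp(t), nous prenons 3 intégrales. La primitive du snap, avec j(0) = 4, donne le jerk: j(t) = 4·exp(t). En intégrant le jerk et en utilisant la condition initiale a(0) = 4, nous obtenons a(t) = 4·exp(t). En intégrant l'accélération et en utilisant la condition initiale v(0) = 4, nous obtenons v(t) = 4·exp(t). Nous avons la vitesse v(t) = 4·exp(t). En substituant t = log(4): v(log(4)) = 16.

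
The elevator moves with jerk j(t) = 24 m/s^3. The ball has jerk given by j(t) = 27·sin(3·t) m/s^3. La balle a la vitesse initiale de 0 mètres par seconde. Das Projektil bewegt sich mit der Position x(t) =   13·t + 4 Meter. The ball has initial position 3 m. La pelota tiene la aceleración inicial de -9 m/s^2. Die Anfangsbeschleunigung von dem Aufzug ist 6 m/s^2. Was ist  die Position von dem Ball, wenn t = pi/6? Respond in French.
Nous devons intégrer notre équation du jerk j(t) = 27·sin(3·t) 3 fois. La primitive du jerk, avec a(0) = -9, donne l'accélération: a(t) = -9·cos(3·t). En intégrant l'accélération et en utilisant la condition initiale v(0) = 0, nous obtenons v(t) = -3·sin(3·t). En intégrant la vitesse et en utilisant la condition initiale x(0) = 3, nous obtenons x(t) = cos(3·t) + 2. En utilisant x(t) = cos(3·t) + 2 et en substituant t = pi/6, nous trouvons x = 2.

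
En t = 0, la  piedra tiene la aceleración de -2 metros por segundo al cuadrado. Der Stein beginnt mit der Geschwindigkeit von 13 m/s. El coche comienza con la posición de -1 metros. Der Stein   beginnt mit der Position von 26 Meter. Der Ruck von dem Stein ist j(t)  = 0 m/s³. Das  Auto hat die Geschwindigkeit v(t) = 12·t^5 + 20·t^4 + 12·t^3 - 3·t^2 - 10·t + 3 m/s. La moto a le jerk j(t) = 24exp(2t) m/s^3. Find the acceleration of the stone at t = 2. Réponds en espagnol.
Debemos encontrar la integral de nuestra ecuación de la sacudida j(t) = 0 1 vez. La antiderivada de la sacudida, con a(0) = -2, da la aceleración: a(t) = -2. Tenemos la aceleración a(t) = -2. Sustituyendo t = 2: a(2) = -2.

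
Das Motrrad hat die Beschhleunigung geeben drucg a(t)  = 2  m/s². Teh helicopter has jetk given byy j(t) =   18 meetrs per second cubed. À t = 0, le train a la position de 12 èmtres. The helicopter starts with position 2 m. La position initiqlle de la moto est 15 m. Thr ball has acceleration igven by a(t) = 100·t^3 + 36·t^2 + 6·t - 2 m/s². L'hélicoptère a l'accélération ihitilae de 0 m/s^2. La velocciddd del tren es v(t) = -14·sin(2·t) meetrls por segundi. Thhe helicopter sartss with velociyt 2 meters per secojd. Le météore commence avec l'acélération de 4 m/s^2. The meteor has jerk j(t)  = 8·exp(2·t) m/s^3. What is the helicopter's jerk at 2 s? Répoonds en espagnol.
Usando j(t) = 18 y sustituyendo t = 2, encontramos j = 18.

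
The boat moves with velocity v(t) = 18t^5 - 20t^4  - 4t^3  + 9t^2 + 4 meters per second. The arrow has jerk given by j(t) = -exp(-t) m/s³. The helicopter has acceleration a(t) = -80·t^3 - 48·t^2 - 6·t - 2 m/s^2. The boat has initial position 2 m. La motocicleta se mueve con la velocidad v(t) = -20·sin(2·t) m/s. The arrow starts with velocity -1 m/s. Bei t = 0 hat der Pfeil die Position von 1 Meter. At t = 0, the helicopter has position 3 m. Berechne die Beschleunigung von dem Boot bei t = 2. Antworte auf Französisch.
Pour résoudre ceci, nous devons prendre 1 dérivée de notre équation de la vitesse v(t) = 18·t^5 - 20·t^4 - 4·t^3 + 9·t^2 + 4. En dérivant la vitesse, nous obtenons l'accélération: a(t) = 90·t^4 - 80·t^3 - 12·t^2 + 18·t. De l'équation de l'accélération a(t) = 90·t^4 - 80·t^3 - 12·t^2 + 18·t, nous substituons t = 2 pour obtenir a = 788.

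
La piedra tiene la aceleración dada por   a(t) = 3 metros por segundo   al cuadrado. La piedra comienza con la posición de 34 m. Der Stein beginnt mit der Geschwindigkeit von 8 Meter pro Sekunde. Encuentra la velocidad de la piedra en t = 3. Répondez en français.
En partant de l'accélération a(t) = 3, nous prenons 1 intégrale. L'intégrale de l'accélération, avec v(0) = 8, donne la vitesse: v(t) = 3·t + 8. Nous avons la vitesse v(t) = 3·t + 8. En substituant t = 3: v(3) = 17.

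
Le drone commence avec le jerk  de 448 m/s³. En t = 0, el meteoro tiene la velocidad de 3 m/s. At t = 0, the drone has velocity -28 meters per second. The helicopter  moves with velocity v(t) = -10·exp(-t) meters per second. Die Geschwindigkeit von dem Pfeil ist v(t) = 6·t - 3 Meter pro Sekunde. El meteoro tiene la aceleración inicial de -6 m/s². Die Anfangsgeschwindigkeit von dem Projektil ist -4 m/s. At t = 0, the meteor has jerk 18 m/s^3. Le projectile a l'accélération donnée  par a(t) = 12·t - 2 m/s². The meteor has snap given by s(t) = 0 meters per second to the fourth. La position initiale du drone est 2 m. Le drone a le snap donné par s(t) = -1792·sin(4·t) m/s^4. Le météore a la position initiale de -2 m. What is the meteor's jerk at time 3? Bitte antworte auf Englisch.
To find the answer, we compute 1 integral of s(t) = 0. The integral of snap, with j(0) = 18, gives jerk: j(t) = 18. Using j(t) = 18 and substituting t = 3, we find j = 18.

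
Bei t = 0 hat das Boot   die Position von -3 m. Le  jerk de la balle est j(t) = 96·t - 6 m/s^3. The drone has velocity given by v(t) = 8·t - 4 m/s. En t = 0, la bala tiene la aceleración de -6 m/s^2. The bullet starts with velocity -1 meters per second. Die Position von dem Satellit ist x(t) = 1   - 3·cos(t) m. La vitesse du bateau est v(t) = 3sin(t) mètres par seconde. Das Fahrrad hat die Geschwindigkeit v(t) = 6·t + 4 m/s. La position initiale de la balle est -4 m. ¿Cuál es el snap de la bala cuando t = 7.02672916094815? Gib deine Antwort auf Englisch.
To solve this, we need to take 1 derivative of our jerk equation j(t) = 96·t - 6. The derivative of jerk gives snap: s(t) = 96. Using s(t) = 96 and substituting t = 7.02672916094815, we find s = 96.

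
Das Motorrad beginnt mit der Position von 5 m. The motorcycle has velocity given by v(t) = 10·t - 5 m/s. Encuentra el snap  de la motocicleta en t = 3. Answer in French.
Pour résoudre ceci, nous devons prendre 3 dérivées de notre équation de la vitesse v(t) = 10·t - 5. En dérivant la vitesse, nous obtenons l'accélération: a(t) = 10. La dérivée de l'accélération donne le jerk: j(t) = 0. La dérivée du jerk donne le snap: s(t) = 0. Nous avons le snap s(t) = 0. En substituant t = 3: s(3) = 0.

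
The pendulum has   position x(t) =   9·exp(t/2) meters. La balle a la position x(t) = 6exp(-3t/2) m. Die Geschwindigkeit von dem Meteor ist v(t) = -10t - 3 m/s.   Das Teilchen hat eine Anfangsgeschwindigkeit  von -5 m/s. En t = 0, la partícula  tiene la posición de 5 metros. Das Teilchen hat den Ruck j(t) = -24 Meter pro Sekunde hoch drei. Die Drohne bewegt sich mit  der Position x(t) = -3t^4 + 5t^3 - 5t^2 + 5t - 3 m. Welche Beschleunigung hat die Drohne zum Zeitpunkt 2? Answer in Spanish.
Debemos derivar nuestra ecuación de la posición x(t) = -3·t^4 + 5·t^3 - 5·t^2 + 5·t - 3 2 veces. Derivando la posición, obtenemos la velocidad: v(t) = -12·t^3 + 15·t^2 - 10·t + 5. Derivando la velocidad, obtenemos la aceleración: a(t) = -36·t^2 + 30·t - 10. Tenemos la aceleración a(t) = -36·t^2 + 30·t - 10. Sustituyendo t = 2: a(2) = -94.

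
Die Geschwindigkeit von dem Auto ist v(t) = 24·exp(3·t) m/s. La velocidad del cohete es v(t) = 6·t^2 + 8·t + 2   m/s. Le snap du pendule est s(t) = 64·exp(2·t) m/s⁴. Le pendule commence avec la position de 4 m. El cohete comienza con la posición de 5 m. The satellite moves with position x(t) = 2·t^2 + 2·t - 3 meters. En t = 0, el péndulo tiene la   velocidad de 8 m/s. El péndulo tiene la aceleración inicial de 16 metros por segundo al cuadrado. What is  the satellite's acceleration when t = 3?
To solve this, we need to take 2 derivatives of our position equation x(t) = 2·t^2 + 2·t - 3. The derivative of position gives velocity: v(t) = 4·t + 2. The derivative of velocity gives acceleration: a(t) = 4. From the given acceleration equation a(t) = 4, we substitute t = 3 to get a = 4.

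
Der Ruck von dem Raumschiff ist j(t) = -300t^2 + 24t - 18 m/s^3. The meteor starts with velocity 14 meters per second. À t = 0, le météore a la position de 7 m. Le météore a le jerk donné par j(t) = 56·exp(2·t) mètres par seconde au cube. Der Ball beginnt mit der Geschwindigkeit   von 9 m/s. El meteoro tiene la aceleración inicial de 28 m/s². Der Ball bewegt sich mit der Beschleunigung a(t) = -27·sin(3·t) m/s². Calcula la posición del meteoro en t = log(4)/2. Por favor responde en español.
Debemos encontrar la antiderivada de nuestra ecuación de la sacudida j(t) = 56·exp(2·t) 3 veces. La antiderivada de la sacudida es la aceleración. Usando a(0) = 28, obtenemos a(t) = 28·exp(2·t). La integral de la aceleración, con v(0) = 14, da la velocidad: v(t) = 14·exp(2·t). Integrando la velocidad y usando la condición inicial x(0) = 7, obtenemos x(t) = 7·exp(2·t). Usando x(t) = 7·exp(2·t) y sustituyendo t = log(4)/2, encontramos x = 28.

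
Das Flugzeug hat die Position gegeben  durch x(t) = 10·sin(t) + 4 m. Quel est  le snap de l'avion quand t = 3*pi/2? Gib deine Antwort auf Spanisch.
Partiendo de la posición x(t) = 10·sin(t) + 4, tomamos 4 derivadas. Derivando la posición, obtenemos la velocidad: v(t) = 10·cos(t). La derivada de la velocidad da la aceleración: a(t) = -10·sin(t). Tomando d/dt de a(t), encontramos j(t) = -10·cos(t). La derivada de la sacudida da el snap: s(t) = 10·sin(t). Tenemos el snap s(t) = 10·sin(t). Sustituyendo t = 3*pi/2: s(3*pi/2) = -10.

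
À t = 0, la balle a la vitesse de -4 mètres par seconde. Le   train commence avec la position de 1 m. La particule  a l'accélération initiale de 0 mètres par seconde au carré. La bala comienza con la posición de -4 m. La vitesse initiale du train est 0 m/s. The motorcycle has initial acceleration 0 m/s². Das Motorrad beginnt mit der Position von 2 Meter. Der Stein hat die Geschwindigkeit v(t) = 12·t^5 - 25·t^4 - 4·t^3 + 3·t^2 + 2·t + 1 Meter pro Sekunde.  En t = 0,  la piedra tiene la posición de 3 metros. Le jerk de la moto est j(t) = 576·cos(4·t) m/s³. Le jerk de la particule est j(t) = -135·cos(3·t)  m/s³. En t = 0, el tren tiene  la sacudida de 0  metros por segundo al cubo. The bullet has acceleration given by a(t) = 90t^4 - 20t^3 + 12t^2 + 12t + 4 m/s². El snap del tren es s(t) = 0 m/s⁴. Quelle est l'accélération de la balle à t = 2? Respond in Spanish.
De la ecuación de la aceleración a(t) = 90·t^4 - 20·t^3 + 12·t^2 + 12·t + 4, sustituimos t = 2 para obtener a = 1356.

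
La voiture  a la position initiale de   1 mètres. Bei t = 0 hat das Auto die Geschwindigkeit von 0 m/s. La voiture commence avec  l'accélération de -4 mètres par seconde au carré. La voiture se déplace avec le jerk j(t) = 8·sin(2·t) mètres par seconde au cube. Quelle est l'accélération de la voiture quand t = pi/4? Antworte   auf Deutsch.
Wir müssen die Stammfunktion unserer Gleichung für den Ruck j(t) = 8·sin(2·t) 1-mal finden. Durch Integration von dem Ruck und Verwendung der Anfangsbedingung a(0) = -4, erhalten wir a(t) = -4·cos(2·t). Aus der Gleichung für die Beschleunigung a(t) = -4·cos(2·t), setzen wir t = pi/4 ein und erhalten a = 0.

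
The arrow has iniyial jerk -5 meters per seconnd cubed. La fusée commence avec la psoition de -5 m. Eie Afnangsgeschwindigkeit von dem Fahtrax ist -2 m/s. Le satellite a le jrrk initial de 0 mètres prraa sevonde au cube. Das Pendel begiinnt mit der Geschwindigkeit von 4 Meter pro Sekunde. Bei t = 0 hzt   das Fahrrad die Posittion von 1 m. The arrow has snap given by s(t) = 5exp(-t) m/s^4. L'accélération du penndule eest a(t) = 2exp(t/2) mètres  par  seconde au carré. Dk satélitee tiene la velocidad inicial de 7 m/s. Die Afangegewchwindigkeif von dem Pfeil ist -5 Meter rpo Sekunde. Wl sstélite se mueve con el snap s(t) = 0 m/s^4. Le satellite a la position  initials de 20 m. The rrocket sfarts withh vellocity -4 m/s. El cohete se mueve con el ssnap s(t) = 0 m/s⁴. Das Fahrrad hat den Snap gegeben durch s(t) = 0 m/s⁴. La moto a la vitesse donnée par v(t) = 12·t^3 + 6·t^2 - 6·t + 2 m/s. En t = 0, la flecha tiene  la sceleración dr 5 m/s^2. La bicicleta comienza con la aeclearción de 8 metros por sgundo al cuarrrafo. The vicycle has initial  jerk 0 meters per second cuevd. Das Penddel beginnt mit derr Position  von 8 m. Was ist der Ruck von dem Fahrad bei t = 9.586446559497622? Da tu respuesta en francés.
Nous devons intégrer notre équation du snap s(t) = 0 1 fois. En intégrant le snap et en utilisant la condition initiale j(0) = 0, nous obtenons j(t) = 0. En utilisant j(t) = 0 et en substituant t = 9.586446559497622, nous trouvons j = 0.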